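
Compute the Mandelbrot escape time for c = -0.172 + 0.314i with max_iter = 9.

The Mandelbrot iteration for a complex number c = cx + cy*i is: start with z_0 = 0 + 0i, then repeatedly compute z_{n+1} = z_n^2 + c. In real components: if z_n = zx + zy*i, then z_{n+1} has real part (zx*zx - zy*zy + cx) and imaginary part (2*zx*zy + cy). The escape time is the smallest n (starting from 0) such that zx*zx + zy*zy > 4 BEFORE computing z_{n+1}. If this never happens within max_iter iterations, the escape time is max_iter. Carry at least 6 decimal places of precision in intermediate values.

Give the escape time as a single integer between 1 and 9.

Answer: 9

Derivation:
z_0 = 0 + 0i, c = -0.1720 + 0.3140i
Iter 1: z = -0.1720 + 0.3140i, |z|^2 = 0.1282
Iter 2: z = -0.2410 + 0.2060i, |z|^2 = 0.1005
Iter 3: z = -0.1563 + 0.2147i, |z|^2 = 0.0705
Iter 4: z = -0.1937 + 0.2469i, |z|^2 = 0.0984
Iter 5: z = -0.1954 + 0.2184i, |z|^2 = 0.0859
Iter 6: z = -0.1815 + 0.2286i, |z|^2 = 0.0852
Iter 7: z = -0.1913 + 0.2310i, |z|^2 = 0.0900
Iter 8: z = -0.1888 + 0.2256i, |z|^2 = 0.0865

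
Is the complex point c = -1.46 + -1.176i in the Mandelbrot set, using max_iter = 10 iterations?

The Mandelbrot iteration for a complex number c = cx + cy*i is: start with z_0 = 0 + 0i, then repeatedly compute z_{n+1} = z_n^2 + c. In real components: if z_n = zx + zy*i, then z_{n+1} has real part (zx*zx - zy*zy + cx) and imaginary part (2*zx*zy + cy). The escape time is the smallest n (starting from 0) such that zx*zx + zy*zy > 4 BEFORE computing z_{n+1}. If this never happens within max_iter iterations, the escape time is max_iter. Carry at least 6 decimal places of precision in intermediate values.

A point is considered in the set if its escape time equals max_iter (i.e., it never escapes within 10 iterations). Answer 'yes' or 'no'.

z_0 = 0 + 0i, c = -1.4600 + -1.1760i
Iter 1: z = -1.4600 + -1.1760i, |z|^2 = 3.5146
Iter 2: z = -0.7114 + 2.2579i, |z|^2 = 5.6043
Escaped at iteration 2

Answer: no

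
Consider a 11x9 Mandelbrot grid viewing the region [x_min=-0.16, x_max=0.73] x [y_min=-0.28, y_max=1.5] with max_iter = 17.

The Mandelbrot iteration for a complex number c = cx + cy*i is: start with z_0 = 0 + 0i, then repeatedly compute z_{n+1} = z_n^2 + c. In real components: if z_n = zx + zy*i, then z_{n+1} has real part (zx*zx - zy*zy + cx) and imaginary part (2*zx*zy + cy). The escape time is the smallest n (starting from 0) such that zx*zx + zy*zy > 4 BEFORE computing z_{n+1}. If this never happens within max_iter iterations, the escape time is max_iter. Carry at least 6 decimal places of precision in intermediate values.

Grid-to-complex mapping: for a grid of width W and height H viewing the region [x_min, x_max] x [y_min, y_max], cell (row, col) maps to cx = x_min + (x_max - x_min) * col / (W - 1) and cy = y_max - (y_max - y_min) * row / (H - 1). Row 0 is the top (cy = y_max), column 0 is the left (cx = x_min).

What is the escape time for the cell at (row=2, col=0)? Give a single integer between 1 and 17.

z_0 = 0 + 0i, c = -0.1600 + 1.0550i
Iter 1: z = -0.1600 + 1.0550i, |z|^2 = 1.1386
Iter 2: z = -1.2474 + 0.7174i, |z|^2 = 2.0707
Iter 3: z = 0.8814 + -0.7348i, |z|^2 = 1.3168
Iter 4: z = 0.0769 + -0.2403i, |z|^2 = 0.0637
Iter 5: z = -0.2118 + 1.0180i, |z|^2 = 1.0812
Iter 6: z = -1.1515 + 0.6237i, |z|^2 = 1.7149
Iter 7: z = 0.7769 + -0.3814i, |z|^2 = 0.7491
Iter 8: z = 0.2982 + 0.4624i, |z|^2 = 0.3028
Iter 9: z = -0.2849 + 1.3308i, |z|^2 = 1.8522
Iter 10: z = -1.8498 + 0.2967i, |z|^2 = 3.5099
Iter 11: z = 3.1739 + -0.0426i, |z|^2 = 10.0752
Escaped at iteration 11

Answer: 11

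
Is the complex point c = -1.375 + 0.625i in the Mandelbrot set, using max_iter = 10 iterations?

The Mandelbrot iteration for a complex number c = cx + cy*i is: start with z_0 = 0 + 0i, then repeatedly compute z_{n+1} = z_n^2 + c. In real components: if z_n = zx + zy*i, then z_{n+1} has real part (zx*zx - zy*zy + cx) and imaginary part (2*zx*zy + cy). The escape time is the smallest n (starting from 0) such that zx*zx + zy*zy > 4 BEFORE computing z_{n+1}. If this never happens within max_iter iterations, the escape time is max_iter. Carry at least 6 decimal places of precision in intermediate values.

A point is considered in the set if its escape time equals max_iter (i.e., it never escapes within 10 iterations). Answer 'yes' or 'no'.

Answer: no

Derivation:
z_0 = 0 + 0i, c = -1.3750 + 0.6250i
Iter 1: z = -1.3750 + 0.6250i, |z|^2 = 2.2812
Iter 2: z = 0.1250 + -1.0938i, |z|^2 = 1.2119
Iter 3: z = -2.5557 + 0.3516i, |z|^2 = 6.6550
Escaped at iteration 3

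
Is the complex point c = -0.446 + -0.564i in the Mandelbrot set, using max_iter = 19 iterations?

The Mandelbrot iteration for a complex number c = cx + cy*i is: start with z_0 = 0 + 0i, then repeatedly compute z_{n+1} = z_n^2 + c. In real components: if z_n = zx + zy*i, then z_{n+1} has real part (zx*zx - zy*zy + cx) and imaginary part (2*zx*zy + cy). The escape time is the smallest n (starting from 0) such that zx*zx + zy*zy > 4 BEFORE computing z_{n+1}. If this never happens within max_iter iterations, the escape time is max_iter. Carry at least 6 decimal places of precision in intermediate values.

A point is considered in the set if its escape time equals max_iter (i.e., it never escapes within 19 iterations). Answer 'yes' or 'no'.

Answer: yes

Derivation:
z_0 = 0 + 0i, c = -0.4460 + -0.5640i
Iter 1: z = -0.4460 + -0.5640i, |z|^2 = 0.5170
Iter 2: z = -0.5652 + -0.0609i, |z|^2 = 0.3231
Iter 3: z = -0.1303 + -0.4951i, |z|^2 = 0.2621
Iter 4: z = -0.6742 + -0.4350i, |z|^2 = 0.6438
Iter 5: z = -0.1807 + 0.0225i, |z|^2 = 0.0331
Iter 6: z = -0.4139 + -0.5721i, |z|^2 = 0.4986
Iter 7: z = -0.6021 + -0.0904i, |z|^2 = 0.3707
Iter 8: z = -0.0917 + -0.4551i, |z|^2 = 0.2155
Iter 9: z = -0.6447 + -0.4805i, |z|^2 = 0.6466
Iter 10: z = -0.2612 + 0.0556i, |z|^2 = 0.0713
Iter 11: z = -0.3809 + -0.5931i, |z|^2 = 0.4968
Iter 12: z = -0.6527 + -0.1123i, |z|^2 = 0.4386
Iter 13: z = -0.0326 + -0.4175i, |z|^2 = 0.1753
Iter 14: z = -0.6192 + -0.5368i, |z|^2 = 0.6715
Iter 15: z = -0.3507 + 0.1007i, |z|^2 = 0.1331
Iter 16: z = -0.3332 + -0.6347i, |z|^2 = 0.5138
Iter 17: z = -0.7378 + -0.1411i, |z|^2 = 0.5643
Iter 18: z = 0.0784 + -0.3558i, |z|^2 = 0.1327
Did not escape in 19 iterations → in set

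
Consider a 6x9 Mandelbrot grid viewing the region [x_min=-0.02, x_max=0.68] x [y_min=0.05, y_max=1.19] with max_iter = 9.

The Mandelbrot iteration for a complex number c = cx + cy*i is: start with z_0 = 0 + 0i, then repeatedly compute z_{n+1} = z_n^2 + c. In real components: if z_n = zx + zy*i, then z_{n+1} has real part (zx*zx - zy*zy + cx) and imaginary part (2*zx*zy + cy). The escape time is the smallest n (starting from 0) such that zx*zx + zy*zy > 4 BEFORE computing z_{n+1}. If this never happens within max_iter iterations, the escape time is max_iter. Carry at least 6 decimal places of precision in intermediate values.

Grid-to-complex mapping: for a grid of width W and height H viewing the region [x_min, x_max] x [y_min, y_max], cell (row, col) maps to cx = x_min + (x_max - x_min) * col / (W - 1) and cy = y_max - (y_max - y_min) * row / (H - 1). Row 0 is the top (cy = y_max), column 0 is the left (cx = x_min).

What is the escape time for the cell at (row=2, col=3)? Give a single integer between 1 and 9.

Answer: 3

Derivation:
z_0 = 0 + 0i, c = 0.4000 + 0.9050i
Iter 1: z = 0.4000 + 0.9050i, |z|^2 = 0.9790
Iter 2: z = -0.2590 + 1.6290i, |z|^2 = 2.7207
Iter 3: z = -2.1865 + 0.0611i, |z|^2 = 4.7847
Escaped at iteration 3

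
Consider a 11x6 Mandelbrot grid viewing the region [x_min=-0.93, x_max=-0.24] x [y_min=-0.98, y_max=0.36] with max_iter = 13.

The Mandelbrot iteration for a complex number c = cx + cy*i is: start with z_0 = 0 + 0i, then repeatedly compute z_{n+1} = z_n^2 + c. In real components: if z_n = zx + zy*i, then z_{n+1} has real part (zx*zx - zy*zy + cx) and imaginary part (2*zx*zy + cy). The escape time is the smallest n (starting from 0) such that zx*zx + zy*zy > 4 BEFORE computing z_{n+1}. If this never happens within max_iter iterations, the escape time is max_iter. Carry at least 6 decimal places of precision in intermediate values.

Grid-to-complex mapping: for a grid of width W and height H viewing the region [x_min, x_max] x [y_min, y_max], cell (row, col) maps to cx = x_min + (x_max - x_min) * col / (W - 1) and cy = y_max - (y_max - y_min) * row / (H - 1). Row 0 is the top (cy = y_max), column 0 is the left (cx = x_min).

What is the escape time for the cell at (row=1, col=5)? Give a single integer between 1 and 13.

Answer: 13

Derivation:
z_0 = 0 + 0i, c = -0.5850 + 0.0920i
Iter 1: z = -0.5850 + 0.0920i, |z|^2 = 0.3507
Iter 2: z = -0.2512 + -0.0156i, |z|^2 = 0.0634
Iter 3: z = -0.5221 + 0.0999i, |z|^2 = 0.2826
Iter 4: z = -0.3224 + -0.0123i, |z|^2 = 0.1041
Iter 5: z = -0.4812 + 0.0999i, |z|^2 = 0.2416
Iter 6: z = -0.3634 + -0.0042i, |z|^2 = 0.1321
Iter 7: z = -0.4530 + 0.0950i, |z|^2 = 0.2142
Iter 8: z = -0.3889 + 0.0059i, |z|^2 = 0.1512
Iter 9: z = -0.4338 + 0.0874i, |z|^2 = 0.1958
Iter 10: z = -0.4044 + 0.0162i, |z|^2 = 0.1638
Iter 11: z = -0.4217 + 0.0789i, |z|^2 = 0.1841
Iter 12: z = -0.4134 + 0.0254i, |z|^2 = 0.1715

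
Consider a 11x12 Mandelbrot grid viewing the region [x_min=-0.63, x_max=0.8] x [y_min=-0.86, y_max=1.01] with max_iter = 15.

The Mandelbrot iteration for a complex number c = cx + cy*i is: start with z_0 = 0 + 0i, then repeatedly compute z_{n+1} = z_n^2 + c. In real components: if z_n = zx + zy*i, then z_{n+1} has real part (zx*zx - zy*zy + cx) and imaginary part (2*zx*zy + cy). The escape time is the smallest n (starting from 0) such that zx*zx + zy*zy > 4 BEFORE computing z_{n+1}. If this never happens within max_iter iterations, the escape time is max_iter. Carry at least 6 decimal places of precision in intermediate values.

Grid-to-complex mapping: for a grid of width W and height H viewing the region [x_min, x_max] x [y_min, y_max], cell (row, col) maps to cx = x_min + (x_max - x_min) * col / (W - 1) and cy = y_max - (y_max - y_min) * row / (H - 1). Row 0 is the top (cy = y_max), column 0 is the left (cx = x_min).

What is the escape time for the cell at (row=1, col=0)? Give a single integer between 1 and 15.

z_0 = 0 + 0i, c = -0.6300 + 0.8400i
Iter 1: z = -0.6300 + 0.8400i, |z|^2 = 1.1025
Iter 2: z = -0.9387 + -0.2184i, |z|^2 = 0.9289
Iter 3: z = 0.2035 + 1.2500i, |z|^2 = 1.6040
Iter 4: z = -2.1512 + 1.3487i, |z|^2 = 6.4464
Escaped at iteration 4

Answer: 4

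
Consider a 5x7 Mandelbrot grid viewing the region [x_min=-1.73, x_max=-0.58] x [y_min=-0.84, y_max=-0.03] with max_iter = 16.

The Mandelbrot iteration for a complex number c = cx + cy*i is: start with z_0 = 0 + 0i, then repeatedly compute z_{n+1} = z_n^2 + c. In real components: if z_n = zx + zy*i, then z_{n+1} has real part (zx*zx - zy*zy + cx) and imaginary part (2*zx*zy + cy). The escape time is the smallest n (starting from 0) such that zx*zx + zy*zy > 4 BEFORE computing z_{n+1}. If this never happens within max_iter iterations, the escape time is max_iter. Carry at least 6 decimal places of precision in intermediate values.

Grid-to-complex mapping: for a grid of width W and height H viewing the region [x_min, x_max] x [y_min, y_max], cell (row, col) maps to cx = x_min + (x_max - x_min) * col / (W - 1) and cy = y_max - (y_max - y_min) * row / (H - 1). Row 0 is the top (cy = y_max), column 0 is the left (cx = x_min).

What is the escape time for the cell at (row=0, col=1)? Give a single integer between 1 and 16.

z_0 = 0 + 0i, c = -1.4425 + -0.0300i
Iter 1: z = -1.4425 + -0.0300i, |z|^2 = 2.0817
Iter 2: z = 0.6374 + 0.0565i, |z|^2 = 0.4095
Iter 3: z = -1.0394 + 0.0421i, |z|^2 = 1.0821
Iter 4: z = -0.3639 + -0.1175i, |z|^2 = 0.1462
Iter 5: z = -1.3239 + 0.0555i, |z|^2 = 1.7558
Iter 6: z = 0.3071 + -0.1770i, |z|^2 = 0.1256
Iter 7: z = -1.3795 + -0.1387i, |z|^2 = 1.9223
Iter 8: z = 0.4413 + 0.3527i, |z|^2 = 0.3192
Iter 9: z = -1.3721 + 0.2813i, |z|^2 = 1.9618
Iter 10: z = 0.3611 + -0.8020i, |z|^2 = 0.7735
Iter 11: z = -1.9553 + -0.6091i, |z|^2 = 4.1943
Escaped at iteration 11

Answer: 11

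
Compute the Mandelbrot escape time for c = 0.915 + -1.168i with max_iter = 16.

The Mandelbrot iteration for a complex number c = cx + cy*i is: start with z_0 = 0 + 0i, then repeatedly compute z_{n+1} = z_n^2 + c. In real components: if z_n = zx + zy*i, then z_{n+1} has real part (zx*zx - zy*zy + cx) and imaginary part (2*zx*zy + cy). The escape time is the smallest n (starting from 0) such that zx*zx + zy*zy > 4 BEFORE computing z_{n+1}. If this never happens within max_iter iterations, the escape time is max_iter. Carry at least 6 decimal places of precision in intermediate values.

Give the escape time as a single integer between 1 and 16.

Answer: 2

Derivation:
z_0 = 0 + 0i, c = 0.9150 + -1.1680i
Iter 1: z = 0.9150 + -1.1680i, |z|^2 = 2.2014
Iter 2: z = 0.3880 + -3.3054i, |z|^2 = 11.0765
Escaped at iteration 2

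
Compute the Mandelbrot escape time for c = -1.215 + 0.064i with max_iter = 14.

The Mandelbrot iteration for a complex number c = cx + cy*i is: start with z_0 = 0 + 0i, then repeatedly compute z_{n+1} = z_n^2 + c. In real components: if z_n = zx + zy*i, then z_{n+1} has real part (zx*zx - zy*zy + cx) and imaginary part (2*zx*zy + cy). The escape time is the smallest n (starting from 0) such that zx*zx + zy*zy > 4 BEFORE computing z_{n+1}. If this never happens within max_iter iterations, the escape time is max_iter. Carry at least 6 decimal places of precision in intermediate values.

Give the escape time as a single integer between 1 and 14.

Answer: 14

Derivation:
z_0 = 0 + 0i, c = -1.2150 + 0.0640i
Iter 1: z = -1.2150 + 0.0640i, |z|^2 = 1.4803
Iter 2: z = 0.2571 + -0.0915i, |z|^2 = 0.0745
Iter 3: z = -1.1573 + 0.0169i, |z|^2 = 1.3395
Iter 4: z = 0.1240 + 0.0248i, |z|^2 = 0.0160
Iter 5: z = -1.2002 + 0.0701i, |z|^2 = 1.4455
Iter 6: z = 0.2207 + -0.1044i, |z|^2 = 0.0596
Iter 7: z = -1.1772 + 0.0179i, |z|^2 = 1.3861
Iter 8: z = 0.1705 + 0.0218i, |z|^2 = 0.0295
Iter 9: z = -1.1864 + 0.0714i, |z|^2 = 1.4127
Iter 10: z = 0.1875 + -0.1055i, |z|^2 = 0.0463
Iter 11: z = -1.1910 + 0.0244i, |z|^2 = 1.4190
Iter 12: z = 0.2028 + 0.0058i, |z|^2 = 0.0412
Iter 13: z = -1.1739 + 0.0663i, |z|^2 = 1.3824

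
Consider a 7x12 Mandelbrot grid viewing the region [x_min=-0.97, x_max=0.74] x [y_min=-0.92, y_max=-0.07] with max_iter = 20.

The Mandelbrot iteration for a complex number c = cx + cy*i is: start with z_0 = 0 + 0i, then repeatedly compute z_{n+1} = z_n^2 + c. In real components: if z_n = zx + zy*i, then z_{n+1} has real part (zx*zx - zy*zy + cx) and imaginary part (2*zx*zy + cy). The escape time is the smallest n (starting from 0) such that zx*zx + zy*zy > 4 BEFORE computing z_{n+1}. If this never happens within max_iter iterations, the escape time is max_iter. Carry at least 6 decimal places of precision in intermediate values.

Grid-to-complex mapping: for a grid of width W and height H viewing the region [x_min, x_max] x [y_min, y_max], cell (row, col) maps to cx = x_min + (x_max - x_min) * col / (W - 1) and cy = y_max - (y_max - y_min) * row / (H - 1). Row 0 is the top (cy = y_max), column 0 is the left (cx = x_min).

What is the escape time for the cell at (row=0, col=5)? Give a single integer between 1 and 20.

Answer: 6

Derivation:
z_0 = 0 + 0i, c = 0.4550 + -0.0700i
Iter 1: z = 0.4550 + -0.0700i, |z|^2 = 0.2119
Iter 2: z = 0.6571 + -0.1337i, |z|^2 = 0.4497
Iter 3: z = 0.8689 + -0.2457i, |z|^2 = 0.8154
Iter 4: z = 1.1497 + -0.4970i, |z|^2 = 1.5688
Iter 5: z = 1.5297 + -1.2128i, |z|^2 = 3.8110
Iter 6: z = 1.3241 + -3.7806i, |z|^2 = 16.0461
Escaped at iteration 6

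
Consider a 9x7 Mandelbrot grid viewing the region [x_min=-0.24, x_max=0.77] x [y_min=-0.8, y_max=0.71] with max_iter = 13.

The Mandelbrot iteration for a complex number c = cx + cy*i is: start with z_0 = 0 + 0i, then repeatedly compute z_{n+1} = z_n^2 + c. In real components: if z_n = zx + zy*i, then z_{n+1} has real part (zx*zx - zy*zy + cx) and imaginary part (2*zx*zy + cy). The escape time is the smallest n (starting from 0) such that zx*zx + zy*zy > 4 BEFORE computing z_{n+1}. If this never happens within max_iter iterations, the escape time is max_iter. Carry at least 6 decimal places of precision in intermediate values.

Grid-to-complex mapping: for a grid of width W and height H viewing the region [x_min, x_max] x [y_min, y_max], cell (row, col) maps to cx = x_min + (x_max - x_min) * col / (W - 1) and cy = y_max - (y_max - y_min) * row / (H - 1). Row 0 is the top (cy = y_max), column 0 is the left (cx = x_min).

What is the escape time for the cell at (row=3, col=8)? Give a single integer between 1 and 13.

z_0 = 0 + 0i, c = 0.7700 + -0.0450i
Iter 1: z = 0.7700 + -0.0450i, |z|^2 = 0.5949
Iter 2: z = 1.3609 + -0.1143i, |z|^2 = 1.8650
Iter 3: z = 2.6089 + -0.3561i, |z|^2 = 6.9332
Escaped at iteration 3

Answer: 3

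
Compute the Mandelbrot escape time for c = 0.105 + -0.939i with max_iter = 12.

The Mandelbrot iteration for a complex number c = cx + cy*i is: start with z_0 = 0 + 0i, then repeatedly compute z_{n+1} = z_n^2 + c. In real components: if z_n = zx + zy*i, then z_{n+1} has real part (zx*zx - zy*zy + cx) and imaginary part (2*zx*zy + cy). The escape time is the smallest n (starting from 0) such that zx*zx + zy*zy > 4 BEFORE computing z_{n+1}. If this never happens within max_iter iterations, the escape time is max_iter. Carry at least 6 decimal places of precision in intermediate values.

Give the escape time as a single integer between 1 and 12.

Answer: 5

Derivation:
z_0 = 0 + 0i, c = 0.1050 + -0.9390i
Iter 1: z = 0.1050 + -0.9390i, |z|^2 = 0.8927
Iter 2: z = -0.7657 + -1.1362i, |z|^2 = 1.8772
Iter 3: z = -0.5996 + 0.8010i, |z|^2 = 1.0011
Iter 4: z = -0.1770 + -1.8996i, |z|^2 = 3.6396
Iter 5: z = -3.4720 + -0.2667i, |z|^2 = 12.1261
Escaped at iteration 5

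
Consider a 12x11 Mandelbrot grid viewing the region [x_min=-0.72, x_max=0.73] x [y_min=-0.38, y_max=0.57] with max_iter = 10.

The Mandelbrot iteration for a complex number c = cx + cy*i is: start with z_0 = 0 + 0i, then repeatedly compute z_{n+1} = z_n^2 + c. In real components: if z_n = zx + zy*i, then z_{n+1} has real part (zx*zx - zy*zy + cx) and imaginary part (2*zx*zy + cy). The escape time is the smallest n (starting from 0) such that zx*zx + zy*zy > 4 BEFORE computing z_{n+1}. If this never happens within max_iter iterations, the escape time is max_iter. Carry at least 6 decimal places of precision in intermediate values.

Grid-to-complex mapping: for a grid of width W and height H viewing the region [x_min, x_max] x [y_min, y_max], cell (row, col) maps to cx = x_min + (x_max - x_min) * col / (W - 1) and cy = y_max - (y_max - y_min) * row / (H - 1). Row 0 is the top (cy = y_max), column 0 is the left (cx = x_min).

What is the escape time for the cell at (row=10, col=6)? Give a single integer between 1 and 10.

z_0 = 0 + 0i, c = 0.0709 + -0.3800i
Iter 1: z = 0.0709 + -0.3800i, |z|^2 = 0.1494
Iter 2: z = -0.0685 + -0.4339i, |z|^2 = 0.1929
Iter 3: z = -0.1127 + -0.3206i, |z|^2 = 0.1155
Iter 4: z = -0.0192 + -0.3078i, |z|^2 = 0.0951
Iter 5: z = -0.0234 + -0.3682i, |z|^2 = 0.1361
Iter 6: z = -0.0641 + -0.3627i, |z|^2 = 0.1357
Iter 7: z = -0.0566 + -0.3335i, |z|^2 = 0.1144
Iter 8: z = -0.0371 + -0.3423i, |z|^2 = 0.1185
Iter 9: z = -0.0449 + -0.3546i, |z|^2 = 0.1278

Answer: 10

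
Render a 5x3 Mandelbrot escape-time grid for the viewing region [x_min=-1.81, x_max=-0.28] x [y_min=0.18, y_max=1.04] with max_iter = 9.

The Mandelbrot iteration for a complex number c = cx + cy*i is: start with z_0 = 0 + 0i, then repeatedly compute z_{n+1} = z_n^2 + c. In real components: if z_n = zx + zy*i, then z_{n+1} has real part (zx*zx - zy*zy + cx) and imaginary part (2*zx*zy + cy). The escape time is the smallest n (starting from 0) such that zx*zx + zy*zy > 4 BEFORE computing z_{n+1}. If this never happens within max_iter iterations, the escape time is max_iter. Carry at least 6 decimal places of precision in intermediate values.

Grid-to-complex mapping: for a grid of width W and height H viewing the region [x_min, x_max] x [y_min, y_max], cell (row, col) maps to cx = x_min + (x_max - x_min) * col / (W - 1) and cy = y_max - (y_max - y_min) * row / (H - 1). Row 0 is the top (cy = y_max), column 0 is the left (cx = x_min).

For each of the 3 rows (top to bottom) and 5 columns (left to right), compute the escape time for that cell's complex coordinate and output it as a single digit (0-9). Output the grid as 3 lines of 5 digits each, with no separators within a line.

Answer: 13335
33479
46999

Derivation:
(row=0, col=0): c = -1.8100 + 1.0400i → escape time 1
(row=0, col=1): c = -1.4275 + 1.0400i → escape time 3
(row=0, col=2): c = -1.0450 + 1.0400i → escape time 3
(row=0, col=3): c = -0.6625 + 1.0400i → escape time 3
(row=0, col=4): c = -0.2800 + 1.0400i → escape time 5
(row=1, col=0): c = -1.8100 + 0.6100i → escape time 3
(row=1, col=1): c = -1.4275 + 0.6100i → escape time 3
(row=1, col=2): c = -1.0450 + 0.6100i → escape time 4
(row=1, col=3): c = -0.6625 + 0.6100i → escape time 7
(row=1, col=4): c = -0.2800 + 0.6100i → escape time 9
(row=2, col=0): c = -1.8100 + 0.1800i → escape time 4
(row=2, col=1): c = -1.4275 + 0.1800i → escape time 6
(row=2, col=2): c = -1.0450 + 0.1800i → escape time 9
(row=2, col=3): c = -0.6625 + 0.1800i → escape time 9
(row=2, col=4): c = -0.2800 + 0.1800i → escape time 9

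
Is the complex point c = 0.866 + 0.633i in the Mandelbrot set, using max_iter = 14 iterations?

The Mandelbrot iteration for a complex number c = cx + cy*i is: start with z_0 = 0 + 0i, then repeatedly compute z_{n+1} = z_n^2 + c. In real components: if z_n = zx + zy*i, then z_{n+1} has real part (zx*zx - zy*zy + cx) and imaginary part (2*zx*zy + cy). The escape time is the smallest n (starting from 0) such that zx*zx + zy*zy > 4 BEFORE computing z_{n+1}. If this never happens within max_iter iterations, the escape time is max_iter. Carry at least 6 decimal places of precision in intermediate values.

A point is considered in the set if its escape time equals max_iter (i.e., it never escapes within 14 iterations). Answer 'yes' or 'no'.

z_0 = 0 + 0i, c = 0.8660 + 0.6330i
Iter 1: z = 0.8660 + 0.6330i, |z|^2 = 1.1506
Iter 2: z = 1.2153 + 1.7294i, |z|^2 = 4.4675
Escaped at iteration 2

Answer: no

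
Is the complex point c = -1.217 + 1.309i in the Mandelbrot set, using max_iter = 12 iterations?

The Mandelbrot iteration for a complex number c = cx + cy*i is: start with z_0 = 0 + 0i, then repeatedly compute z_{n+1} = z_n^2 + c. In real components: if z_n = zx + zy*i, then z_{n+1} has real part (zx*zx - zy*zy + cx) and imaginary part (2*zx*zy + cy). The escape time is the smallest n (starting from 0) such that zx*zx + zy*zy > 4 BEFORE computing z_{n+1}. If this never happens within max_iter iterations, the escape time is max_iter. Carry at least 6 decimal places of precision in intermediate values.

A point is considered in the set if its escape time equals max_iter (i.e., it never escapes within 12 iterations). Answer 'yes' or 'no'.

z_0 = 0 + 0i, c = -1.2170 + 1.3090i
Iter 1: z = -1.2170 + 1.3090i, |z|^2 = 3.1946
Iter 2: z = -1.4494 + -1.8771i, |z|^2 = 5.6243
Escaped at iteration 2

Answer: no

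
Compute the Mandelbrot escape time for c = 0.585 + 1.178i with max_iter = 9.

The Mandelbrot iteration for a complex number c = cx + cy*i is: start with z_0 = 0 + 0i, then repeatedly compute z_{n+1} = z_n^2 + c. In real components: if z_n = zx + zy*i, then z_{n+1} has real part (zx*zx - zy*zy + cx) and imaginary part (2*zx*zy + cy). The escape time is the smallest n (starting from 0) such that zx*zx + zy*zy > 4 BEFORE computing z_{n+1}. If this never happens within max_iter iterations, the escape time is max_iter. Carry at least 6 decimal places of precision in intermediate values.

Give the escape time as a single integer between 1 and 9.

Answer: 2

Derivation:
z_0 = 0 + 0i, c = 0.5850 + 1.1780i
Iter 1: z = 0.5850 + 1.1780i, |z|^2 = 1.7299
Iter 2: z = -0.4605 + 2.5563i, |z|^2 = 6.7465
Escaped at iteration 2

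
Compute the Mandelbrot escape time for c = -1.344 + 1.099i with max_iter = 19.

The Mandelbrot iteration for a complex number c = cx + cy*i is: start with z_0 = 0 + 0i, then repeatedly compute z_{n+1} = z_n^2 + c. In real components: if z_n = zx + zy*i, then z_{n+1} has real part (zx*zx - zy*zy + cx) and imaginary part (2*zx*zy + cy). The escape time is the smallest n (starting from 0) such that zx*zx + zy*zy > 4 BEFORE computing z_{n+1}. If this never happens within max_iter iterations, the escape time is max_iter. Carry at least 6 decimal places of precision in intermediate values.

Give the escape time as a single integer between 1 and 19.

z_0 = 0 + 0i, c = -1.3440 + 1.0990i
Iter 1: z = -1.3440 + 1.0990i, |z|^2 = 3.0141
Iter 2: z = -0.7455 + -1.8551i, |z|^2 = 3.9972
Iter 3: z = -4.2297 + 3.8648i, |z|^2 = 32.8276
Escaped at iteration 3

Answer: 3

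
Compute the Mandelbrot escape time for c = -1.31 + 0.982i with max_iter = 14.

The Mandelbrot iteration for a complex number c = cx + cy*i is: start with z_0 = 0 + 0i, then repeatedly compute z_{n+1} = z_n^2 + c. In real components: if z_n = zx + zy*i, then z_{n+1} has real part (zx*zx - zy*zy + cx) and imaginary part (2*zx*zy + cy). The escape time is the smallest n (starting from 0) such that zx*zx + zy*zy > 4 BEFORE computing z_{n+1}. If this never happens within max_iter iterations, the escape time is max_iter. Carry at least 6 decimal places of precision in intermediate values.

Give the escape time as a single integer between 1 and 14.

Answer: 3

Derivation:
z_0 = 0 + 0i, c = -1.3100 + 0.9820i
Iter 1: z = -1.3100 + 0.9820i, |z|^2 = 2.6804
Iter 2: z = -0.5582 + -1.5908i, |z|^2 = 2.8424
Iter 3: z = -3.5292 + 2.7581i, |z|^2 = 20.0620
Escaped at iteration 3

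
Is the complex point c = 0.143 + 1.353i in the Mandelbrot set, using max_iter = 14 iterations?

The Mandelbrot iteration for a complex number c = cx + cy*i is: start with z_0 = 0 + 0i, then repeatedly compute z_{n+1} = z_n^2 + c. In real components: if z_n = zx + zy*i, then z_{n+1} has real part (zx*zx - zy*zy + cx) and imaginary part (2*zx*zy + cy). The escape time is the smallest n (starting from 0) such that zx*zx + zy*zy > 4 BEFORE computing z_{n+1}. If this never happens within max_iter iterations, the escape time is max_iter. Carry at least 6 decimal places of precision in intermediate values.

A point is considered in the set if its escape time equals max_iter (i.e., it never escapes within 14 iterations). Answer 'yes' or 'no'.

Answer: no

Derivation:
z_0 = 0 + 0i, c = 0.1430 + 1.3530i
Iter 1: z = 0.1430 + 1.3530i, |z|^2 = 1.8511
Iter 2: z = -1.6672 + 1.7400i, |z|^2 = 5.8069
Escaped at iteration 2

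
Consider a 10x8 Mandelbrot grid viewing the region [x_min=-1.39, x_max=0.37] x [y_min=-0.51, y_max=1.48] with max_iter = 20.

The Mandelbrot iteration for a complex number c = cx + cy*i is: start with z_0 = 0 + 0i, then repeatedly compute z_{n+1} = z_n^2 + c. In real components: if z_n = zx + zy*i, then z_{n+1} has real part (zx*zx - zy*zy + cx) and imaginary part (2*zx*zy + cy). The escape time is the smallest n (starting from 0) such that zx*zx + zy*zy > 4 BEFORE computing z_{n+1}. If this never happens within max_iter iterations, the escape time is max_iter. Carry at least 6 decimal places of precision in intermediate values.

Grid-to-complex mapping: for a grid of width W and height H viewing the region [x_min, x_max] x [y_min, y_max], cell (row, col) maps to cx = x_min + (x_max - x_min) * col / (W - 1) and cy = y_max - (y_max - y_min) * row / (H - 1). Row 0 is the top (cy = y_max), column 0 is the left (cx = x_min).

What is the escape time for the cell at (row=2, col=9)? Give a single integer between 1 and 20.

Answer: 3

Derivation:
z_0 = 0 + 0i, c = 0.3700 + 0.9114i
Iter 1: z = 0.3700 + 0.9114i, |z|^2 = 0.9676
Iter 2: z = -0.3238 + 1.5859i, |z|^2 = 2.6199
Iter 3: z = -2.0402 + -0.1156i, |z|^2 = 4.1757
Escaped at iteration 3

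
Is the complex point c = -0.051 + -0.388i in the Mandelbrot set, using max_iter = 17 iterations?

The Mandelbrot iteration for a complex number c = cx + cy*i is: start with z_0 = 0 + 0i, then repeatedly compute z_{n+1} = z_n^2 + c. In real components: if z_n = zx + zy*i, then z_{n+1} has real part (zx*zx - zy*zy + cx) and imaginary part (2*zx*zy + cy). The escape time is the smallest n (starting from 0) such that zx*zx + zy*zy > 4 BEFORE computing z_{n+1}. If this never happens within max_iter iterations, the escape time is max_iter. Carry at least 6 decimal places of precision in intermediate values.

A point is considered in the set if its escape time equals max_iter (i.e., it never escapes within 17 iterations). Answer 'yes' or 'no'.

z_0 = 0 + 0i, c = -0.0510 + -0.3880i
Iter 1: z = -0.0510 + -0.3880i, |z|^2 = 0.1531
Iter 2: z = -0.1989 + -0.3484i, |z|^2 = 0.1610
Iter 3: z = -0.1328 + -0.2494i, |z|^2 = 0.0798
Iter 4: z = -0.0955 + -0.3218i, |z|^2 = 0.1127
Iter 5: z = -0.1454 + -0.3265i, |z|^2 = 0.1278
Iter 6: z = -0.1365 + -0.2930i, |z|^2 = 0.1045
Iter 7: z = -0.1183 + -0.3080i, |z|^2 = 0.1089
Iter 8: z = -0.1319 + -0.3152i, |z|^2 = 0.1167
Iter 9: z = -0.1329 + -0.3049i, |z|^2 = 0.1106
Iter 10: z = -0.1263 + -0.3069i, |z|^2 = 0.1102
Iter 11: z = -0.1293 + -0.3105i, |z|^2 = 0.1131
Iter 12: z = -0.1307 + -0.3077i, |z|^2 = 0.1118
Iter 13: z = -0.1286 + -0.3076i, |z|^2 = 0.1111
Iter 14: z = -0.1291 + -0.3089i, |z|^2 = 0.1121
Iter 15: z = -0.1298 + -0.3083i, |z|^2 = 0.1119
Iter 16: z = -0.1292 + -0.3080i, |z|^2 = 0.1116
Did not escape in 17 iterations → in set

Answer: yes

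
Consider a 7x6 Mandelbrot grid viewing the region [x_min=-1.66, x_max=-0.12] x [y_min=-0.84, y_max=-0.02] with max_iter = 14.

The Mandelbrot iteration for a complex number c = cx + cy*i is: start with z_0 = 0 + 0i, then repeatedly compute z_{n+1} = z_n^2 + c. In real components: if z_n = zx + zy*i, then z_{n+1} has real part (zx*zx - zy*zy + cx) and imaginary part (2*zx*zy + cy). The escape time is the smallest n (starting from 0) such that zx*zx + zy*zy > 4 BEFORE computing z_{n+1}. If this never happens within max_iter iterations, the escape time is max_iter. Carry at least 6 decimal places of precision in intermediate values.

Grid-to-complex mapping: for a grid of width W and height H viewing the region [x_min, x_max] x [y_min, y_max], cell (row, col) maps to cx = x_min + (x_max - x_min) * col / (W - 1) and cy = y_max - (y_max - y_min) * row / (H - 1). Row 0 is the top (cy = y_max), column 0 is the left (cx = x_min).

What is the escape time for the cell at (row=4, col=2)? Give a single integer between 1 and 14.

z_0 = 0 + 0i, c = -1.1467 + -0.6760i
Iter 1: z = -1.1467 + -0.6760i, |z|^2 = 1.7718
Iter 2: z = -0.2888 + 0.8743i, |z|^2 = 0.8478
Iter 3: z = -1.8277 + -1.1810i, |z|^2 = 4.7350
Escaped at iteration 3

Answer: 3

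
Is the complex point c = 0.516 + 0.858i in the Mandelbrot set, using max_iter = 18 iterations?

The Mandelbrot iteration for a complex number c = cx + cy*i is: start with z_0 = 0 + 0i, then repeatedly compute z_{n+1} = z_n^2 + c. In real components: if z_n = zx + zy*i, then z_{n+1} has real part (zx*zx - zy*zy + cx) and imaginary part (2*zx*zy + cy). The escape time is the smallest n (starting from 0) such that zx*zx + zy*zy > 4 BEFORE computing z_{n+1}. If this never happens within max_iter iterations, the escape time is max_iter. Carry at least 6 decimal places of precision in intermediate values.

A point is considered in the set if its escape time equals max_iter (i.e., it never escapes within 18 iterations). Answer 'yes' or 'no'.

z_0 = 0 + 0i, c = 0.5160 + 0.8580i
Iter 1: z = 0.5160 + 0.8580i, |z|^2 = 1.0024
Iter 2: z = 0.0461 + 1.7435i, |z|^2 = 3.0418
Iter 3: z = -2.5215 + 1.0187i, |z|^2 = 7.3958
Escaped at iteration 3

Answer: no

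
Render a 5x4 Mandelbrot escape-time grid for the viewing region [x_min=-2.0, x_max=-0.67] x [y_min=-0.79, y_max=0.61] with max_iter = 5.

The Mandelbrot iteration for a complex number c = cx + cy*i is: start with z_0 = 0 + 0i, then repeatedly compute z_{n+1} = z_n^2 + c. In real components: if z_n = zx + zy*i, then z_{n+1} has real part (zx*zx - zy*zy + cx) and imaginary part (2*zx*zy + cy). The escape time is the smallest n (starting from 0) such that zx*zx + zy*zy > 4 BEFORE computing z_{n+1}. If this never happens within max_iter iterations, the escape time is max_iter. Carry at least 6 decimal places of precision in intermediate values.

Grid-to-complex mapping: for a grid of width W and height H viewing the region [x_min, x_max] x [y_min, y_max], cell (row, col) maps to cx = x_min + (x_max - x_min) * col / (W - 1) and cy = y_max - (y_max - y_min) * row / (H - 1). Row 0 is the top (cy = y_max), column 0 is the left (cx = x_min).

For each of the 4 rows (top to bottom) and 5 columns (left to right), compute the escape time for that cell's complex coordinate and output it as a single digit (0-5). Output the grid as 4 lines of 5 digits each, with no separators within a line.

(row=0, col=0): c = -2.0000 + 0.6100i → escape time 1
(row=0, col=1): c = -1.6675 + 0.6100i → escape time 3
(row=0, col=2): c = -1.3350 + 0.6100i → escape time 3
(row=0, col=3): c = -1.0025 + 0.6100i → escape time 4
(row=0, col=4): c = -0.6700 + 0.6100i → escape time 5
(row=1, col=0): c = -2.0000 + 0.1433i → escape time 1
(row=1, col=1): c = -1.6675 + 0.1433i → escape time 5
(row=1, col=2): c = -1.3350 + 0.1433i → escape time 5
(row=1, col=3): c = -1.0025 + 0.1433i → escape time 5
(row=1, col=4): c = -0.6700 + 0.1433i → escape time 5
(row=2, col=0): c = -2.0000 + -0.3233i → escape time 1
(row=2, col=1): c = -1.6675 + -0.3233i → escape time 4
(row=2, col=2): c = -1.3350 + -0.3233i → escape time 5
(row=2, col=3): c = -1.0025 + -0.3233i → escape time 5
(row=2, col=4): c = -0.6700 + -0.3233i → escape time 5
(row=3, col=0): c = -2.0000 + -0.7900i → escape time 1
(row=3, col=1): c = -1.6675 + -0.7900i → escape time 3
(row=3, col=2): c = -1.3350 + -0.7900i → escape time 3
(row=3, col=3): c = -1.0025 + -0.7900i → escape time 3
(row=3, col=4): c = -0.6700 + -0.7900i → escape time 4

Answer: 13345
15555
14555
13334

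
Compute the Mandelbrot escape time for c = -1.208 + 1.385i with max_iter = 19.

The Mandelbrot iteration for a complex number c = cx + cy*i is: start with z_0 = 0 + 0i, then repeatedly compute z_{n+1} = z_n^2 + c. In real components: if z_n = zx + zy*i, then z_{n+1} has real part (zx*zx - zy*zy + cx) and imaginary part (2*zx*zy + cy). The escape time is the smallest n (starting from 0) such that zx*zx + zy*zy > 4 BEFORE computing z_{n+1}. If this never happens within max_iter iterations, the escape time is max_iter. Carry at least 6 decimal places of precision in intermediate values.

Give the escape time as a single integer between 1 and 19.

Answer: 2

Derivation:
z_0 = 0 + 0i, c = -1.2080 + 1.3850i
Iter 1: z = -1.2080 + 1.3850i, |z|^2 = 3.3775
Iter 2: z = -1.6670 + -1.9612i, |z|^2 = 6.6249
Escaped at iteration 2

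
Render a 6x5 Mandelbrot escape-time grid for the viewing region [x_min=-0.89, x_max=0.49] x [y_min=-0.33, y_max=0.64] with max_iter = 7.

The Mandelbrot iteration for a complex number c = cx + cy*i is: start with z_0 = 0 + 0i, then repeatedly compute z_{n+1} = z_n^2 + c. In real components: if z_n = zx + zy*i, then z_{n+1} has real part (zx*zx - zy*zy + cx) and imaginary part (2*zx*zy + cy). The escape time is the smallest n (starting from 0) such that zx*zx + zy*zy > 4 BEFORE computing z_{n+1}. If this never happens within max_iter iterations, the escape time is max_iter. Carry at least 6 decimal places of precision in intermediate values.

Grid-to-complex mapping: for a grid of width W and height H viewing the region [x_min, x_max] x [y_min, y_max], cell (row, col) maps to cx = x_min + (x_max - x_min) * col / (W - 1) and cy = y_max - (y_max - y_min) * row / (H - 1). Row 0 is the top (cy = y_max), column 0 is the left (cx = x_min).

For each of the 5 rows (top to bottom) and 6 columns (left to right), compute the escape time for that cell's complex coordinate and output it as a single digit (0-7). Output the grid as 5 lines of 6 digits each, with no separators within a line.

Answer: 577774
777776
777775
777775
777776

Derivation:
(row=0, col=0): c = -0.8900 + 0.6400i → escape time 5
(row=0, col=1): c = -0.6140 + 0.6400i → escape time 7
(row=0, col=2): c = -0.3380 + 0.6400i → escape time 7
(row=0, col=3): c = -0.0620 + 0.6400i → escape time 7
(row=0, col=4): c = 0.2140 + 0.6400i → escape time 7
(row=0, col=5): c = 0.4900 + 0.6400i → escape time 4
(row=1, col=0): c = -0.8900 + 0.3975i → escape time 7
(row=1, col=1): c = -0.6140 + 0.3975i → escape time 7
(row=1, col=2): c = -0.3380 + 0.3975i → escape time 7
(row=1, col=3): c = -0.0620 + 0.3975i → escape time 7
(row=1, col=4): c = 0.2140 + 0.3975i → escape time 7
(row=1, col=5): c = 0.4900 + 0.3975i → escape time 6
(row=2, col=0): c = -0.8900 + 0.1550i → escape time 7
(row=2, col=1): c = -0.6140 + 0.1550i → escape time 7
(row=2, col=2): c = -0.3380 + 0.1550i → escape time 7
(row=2, col=3): c = -0.0620 + 0.1550i → escape time 7
(row=2, col=4): c = 0.2140 + 0.1550i → escape time 7
(row=2, col=5): c = 0.4900 + 0.1550i → escape time 5
(row=3, col=0): c = -0.8900 + -0.0875i → escape time 7
(row=3, col=1): c = -0.6140 + -0.0875i → escape time 7
(row=3, col=2): c = -0.3380 + -0.0875i → escape time 7
(row=3, col=3): c = -0.0620 + -0.0875i → escape time 7
(row=3, col=4): c = 0.2140 + -0.0875i → escape time 7
(row=3, col=5): c = 0.4900 + -0.0875i → escape time 5
(row=4, col=0): c = -0.8900 + -0.3300i → escape time 7
(row=4, col=1): c = -0.6140 + -0.3300i → escape time 7
(row=4, col=2): c = -0.3380 + -0.3300i → escape time 7
(row=4, col=3): c = -0.0620 + -0.3300i → escape time 7
(row=4, col=4): c = 0.2140 + -0.3300i → escape time 7
(row=4, col=5): c = 0.4900 + -0.3300i → escape time 6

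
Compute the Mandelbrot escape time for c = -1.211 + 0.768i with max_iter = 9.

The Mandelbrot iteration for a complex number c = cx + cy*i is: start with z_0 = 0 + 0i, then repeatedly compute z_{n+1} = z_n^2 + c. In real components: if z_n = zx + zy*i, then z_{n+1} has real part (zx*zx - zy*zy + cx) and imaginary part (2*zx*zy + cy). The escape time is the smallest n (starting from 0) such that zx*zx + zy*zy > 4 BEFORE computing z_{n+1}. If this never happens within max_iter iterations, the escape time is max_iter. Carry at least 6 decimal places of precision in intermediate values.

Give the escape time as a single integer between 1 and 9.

Answer: 3

Derivation:
z_0 = 0 + 0i, c = -1.2110 + 0.7680i
Iter 1: z = -1.2110 + 0.7680i, |z|^2 = 2.0563
Iter 2: z = -0.3343 + -1.0921i, |z|^2 = 1.3044
Iter 3: z = -2.2919 + 1.4982i, |z|^2 = 7.4974
Escaped at iteration 3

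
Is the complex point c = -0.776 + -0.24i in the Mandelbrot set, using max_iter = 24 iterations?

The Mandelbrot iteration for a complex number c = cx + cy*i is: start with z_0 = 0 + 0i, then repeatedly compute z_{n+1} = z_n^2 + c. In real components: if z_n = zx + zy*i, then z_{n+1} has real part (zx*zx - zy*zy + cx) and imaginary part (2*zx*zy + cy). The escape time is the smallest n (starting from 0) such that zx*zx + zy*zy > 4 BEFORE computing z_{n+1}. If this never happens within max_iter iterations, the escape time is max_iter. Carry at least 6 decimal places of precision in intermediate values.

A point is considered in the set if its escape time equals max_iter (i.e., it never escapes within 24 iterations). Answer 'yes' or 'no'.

Answer: no

Derivation:
z_0 = 0 + 0i, c = -0.7760 + -0.2400i
Iter 1: z = -0.7760 + -0.2400i, |z|^2 = 0.6598
Iter 2: z = -0.2314 + 0.1325i, |z|^2 = 0.0711
Iter 3: z = -0.7400 + -0.3013i, |z|^2 = 0.6384
Iter 4: z = -0.3192 + 0.2059i, |z|^2 = 0.1443
Iter 5: z = -0.7165 + -0.3715i, |z|^2 = 0.6514
Iter 6: z = -0.4006 + 0.2923i, |z|^2 = 0.2459
Iter 7: z = -0.7010 + -0.4742i, |z|^2 = 0.7163
Iter 8: z = -0.5095 + 0.4249i, |z|^2 = 0.4401
Iter 9: z = -0.6969 + -0.6729i, |z|^2 = 0.9385
Iter 10: z = -0.7431 + 0.6979i, |z|^2 = 1.0393
Iter 11: z = -0.7109 + -1.2773i, |z|^2 = 2.1369
Iter 12: z = -1.9021 + 1.5760i, |z|^2 = 6.1020
Escaped at iteration 12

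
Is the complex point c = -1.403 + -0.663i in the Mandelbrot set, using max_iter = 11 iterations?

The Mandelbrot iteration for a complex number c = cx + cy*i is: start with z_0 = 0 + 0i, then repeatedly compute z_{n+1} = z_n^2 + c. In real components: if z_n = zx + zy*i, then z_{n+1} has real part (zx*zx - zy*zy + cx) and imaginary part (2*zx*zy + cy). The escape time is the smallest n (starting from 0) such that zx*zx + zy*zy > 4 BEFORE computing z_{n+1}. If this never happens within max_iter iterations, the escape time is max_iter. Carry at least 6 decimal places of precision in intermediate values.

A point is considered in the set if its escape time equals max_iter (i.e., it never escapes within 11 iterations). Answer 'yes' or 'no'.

Answer: no

Derivation:
z_0 = 0 + 0i, c = -1.4030 + -0.6630i
Iter 1: z = -1.4030 + -0.6630i, |z|^2 = 2.4080
Iter 2: z = 0.1258 + 1.1974i, |z|^2 = 1.4495
Iter 3: z = -2.8209 + -0.3616i, |z|^2 = 8.0881
Escaped at iteration 3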